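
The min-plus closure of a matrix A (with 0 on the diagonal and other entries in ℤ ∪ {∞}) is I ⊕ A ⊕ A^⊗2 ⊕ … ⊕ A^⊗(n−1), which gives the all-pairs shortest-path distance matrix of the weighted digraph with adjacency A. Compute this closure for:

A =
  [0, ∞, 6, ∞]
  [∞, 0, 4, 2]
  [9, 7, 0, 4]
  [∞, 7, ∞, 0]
Closure =
  [0, 13, 6, 10]
  [13, 0, 4, 2]
  [9, 7, 0, 4]
  [20, 7, 11, 0]

This is the Floyd-Warshall all-pairs shortest-path computation. For each intermediate vertex k = 0, 1, …, 3, update dist[i][j] ← min(dist[i][j], dist[i][k] + dist[k][j]). The final matrix gives, for each (i, j), the minimum total weight of any directed path from i to j (possibly empty when i = j).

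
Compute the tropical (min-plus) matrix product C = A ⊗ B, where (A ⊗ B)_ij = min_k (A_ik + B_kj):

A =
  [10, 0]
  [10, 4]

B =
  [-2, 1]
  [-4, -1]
A ⊗ B =
  [-4, -1]
  [0, 3]

Apply the min-plus product entry-by-entry:
  C[0][0] = min over k of (A[0][0] + B[0][0] = 10 + -2 = 8, A[0][1] + B[1][0] = 0 + -4 = -4) = -4 (attained at k = 1)
  C[0][1] = min over k of (A[0][0] + B[0][1] = 10 + 1 = 11, A[0][1] + B[1][1] = 0 + -1 = -1) = -1 (attained at k = 1)
  C[1][0] = min over k of (A[1][0] + B[0][0] = 10 + -2 = 8, A[1][1] + B[1][0] = 4 + -4 = 0) = 0 (attained at k = 1)
  C[1][1] = min over k of (A[1][0] + B[0][1] = 10 + 1 = 11, A[1][1] + B[1][1] = 4 + -1 = 3) = 3 (attained at k = 1)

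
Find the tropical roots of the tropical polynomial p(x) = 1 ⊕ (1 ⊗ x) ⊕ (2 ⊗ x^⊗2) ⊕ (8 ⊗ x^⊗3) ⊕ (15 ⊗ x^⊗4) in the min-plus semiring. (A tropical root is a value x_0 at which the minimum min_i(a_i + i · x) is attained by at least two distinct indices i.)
Roots: {-7, -6, -1, 0}

Each tropical root is a break point of the lower envelope of the lines y = a_i + i · x (there are 5 lines, with slopes 0, 1, ..., 4). Only the lines that attain the minimum somewhere contribute to roots; other lines are dominated. Here the surviving (envelope) indices are i = 4, i = 3, i = 2, i = 1, i = 0.
Intersections between consecutive envelope lines give the roots: for adjacent envelope indices i < j the intersection is x = (a_i − a_j) / (j − i). Reading off the sorted break points: {-7, -6, -1, 0}.
Verification: at each break x_0, at least two indices attain the minimum of min_i(a_i + i · x_0).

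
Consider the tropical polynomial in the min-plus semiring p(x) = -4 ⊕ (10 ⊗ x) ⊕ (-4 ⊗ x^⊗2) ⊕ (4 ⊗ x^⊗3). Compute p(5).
p(5) = -4

A tropical monomial a ⊗ x^⊗i evaluates to a + i · x. Evaluating each term at x = 5:
  Term 0 contributes -4 + 0 · 5 = -4
  Term 1 contributes 10 + 1 · 5 = 15
  Term 2 contributes -4 + 2 · 5 = 6
  Term 3 contributes 4 + 3 · 5 = 19
p(5) = ⊕ of these = min[-4, 15, 6, 19] = -4.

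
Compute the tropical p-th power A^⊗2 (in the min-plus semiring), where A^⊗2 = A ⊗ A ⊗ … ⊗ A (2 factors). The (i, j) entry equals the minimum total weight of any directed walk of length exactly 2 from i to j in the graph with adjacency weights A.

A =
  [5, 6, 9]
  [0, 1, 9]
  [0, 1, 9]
A^⊗2 =
  [6, 7, 14]
  [1, 2, 9]
  [1, 2, 9]

Each entry (A^⊗2)_ij equals the minimum over all length-2 walks i = v_0 → v_1 → … → v_2 = j of Σ_t A[v_t][v_{t+1}]. For example, for (i, j) = (0, 2) we minimise over 3 possible intermediate vertex sequences; the minimum is 14, attained along the walk 0 → 0 → 2.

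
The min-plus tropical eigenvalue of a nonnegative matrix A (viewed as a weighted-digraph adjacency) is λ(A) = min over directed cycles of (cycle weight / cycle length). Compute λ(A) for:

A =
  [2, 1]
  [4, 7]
λ(A) = 2

Enumerate directed cycles and compute their means (weight / length). Sample:
  cycle 0 → 0: weight = 2, length = 1, mean = 2/1 ≈ 2.000
  cycle 1 → 1: weight = 7, length = 1, mean = 7/1 ≈ 7.000
  cycle 0 → 1 → 0: weight = 5, length = 2, mean = 5/2 ≈ 2.500
  cycle 1 → 0 → 1: weight = 5, length = 2, mean = 5/2 ≈ 2.500
Minimum mean = 2.000, attained e.g. along the cycle 0 → 0 with weight 2 and length 1. So λ(A) = 2/1 = 2.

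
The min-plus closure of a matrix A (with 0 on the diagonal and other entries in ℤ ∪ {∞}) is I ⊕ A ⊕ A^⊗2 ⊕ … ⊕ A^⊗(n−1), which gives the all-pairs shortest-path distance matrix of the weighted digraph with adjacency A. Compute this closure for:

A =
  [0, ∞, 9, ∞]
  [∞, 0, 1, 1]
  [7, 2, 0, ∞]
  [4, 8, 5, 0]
Closure =
  [0, 11, 9, 12]
  [5, 0, 1, 1]
  [7, 2, 0, 3]
  [4, 7, 5, 0]

This is the Floyd-Warshall all-pairs shortest-path computation. For each intermediate vertex k = 0, 1, …, 3, update dist[i][j] ← min(dist[i][j], dist[i][k] + dist[k][j]). The final matrix gives, for each (i, j), the minimum total weight of any directed path from i to j (possibly empty when i = j).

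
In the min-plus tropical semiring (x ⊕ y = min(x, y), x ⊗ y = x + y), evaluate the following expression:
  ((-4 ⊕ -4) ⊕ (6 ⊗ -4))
((-4 ⊕ -4) ⊕ (6 ⊗ -4)) = -4

Expand innermost to outermost. Recall ⊕ takes the minimum of its arguments and ⊗ takes their sum. Working out the expression ((-4 ⊕ -4) ⊕ (6 ⊗ -4)) gives -4.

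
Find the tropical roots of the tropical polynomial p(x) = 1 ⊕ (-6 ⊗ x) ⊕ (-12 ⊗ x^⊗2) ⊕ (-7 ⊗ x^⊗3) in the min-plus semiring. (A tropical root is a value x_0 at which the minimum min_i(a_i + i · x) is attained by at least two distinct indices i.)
Roots: {-5, 6, 7}

Each tropical root is a break point of the lower envelope of the lines y = a_i + i · x (there are 4 lines, with slopes 0, 1, ..., 3). Only the lines that attain the minimum somewhere contribute to roots; other lines are dominated. Here the surviving (envelope) indices are i = 3, i = 2, i = 1, i = 0.
Intersections between consecutive envelope lines give the roots: for adjacent envelope indices i < j the intersection is x = (a_i − a_j) / (j − i). Reading off the sorted break points: {-5, 6, 7}.
Verification: at each break x_0, at least two indices attain the minimum of min_i(a_i + i · x_0).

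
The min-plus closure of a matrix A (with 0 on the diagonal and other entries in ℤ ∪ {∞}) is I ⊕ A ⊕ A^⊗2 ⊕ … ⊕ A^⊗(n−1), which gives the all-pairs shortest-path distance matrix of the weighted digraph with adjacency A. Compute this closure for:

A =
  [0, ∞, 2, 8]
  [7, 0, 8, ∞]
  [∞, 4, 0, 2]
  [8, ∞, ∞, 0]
Closure =
  [0, 6, 2, 4]
  [7, 0, 8, 10]
  [10, 4, 0, 2]
  [8, 14, 10, 0]

This is the Floyd-Warshall all-pairs shortest-path computation. For each intermediate vertex k = 0, 1, …, 3, update dist[i][j] ← min(dist[i][j], dist[i][k] + dist[k][j]). The final matrix gives, for each (i, j), the minimum total weight of any directed path from i to j (possibly empty when i = j).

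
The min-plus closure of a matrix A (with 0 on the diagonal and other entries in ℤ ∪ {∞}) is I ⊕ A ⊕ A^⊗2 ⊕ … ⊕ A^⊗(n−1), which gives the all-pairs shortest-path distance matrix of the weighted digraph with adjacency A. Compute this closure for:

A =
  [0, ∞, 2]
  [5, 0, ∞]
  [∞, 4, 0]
Closure =
  [0, 6, 2]
  [5, 0, 7]
  [9, 4, 0]

This is the Floyd-Warshall all-pairs shortest-path computation. For each intermediate vertex k = 0, 1, …, 2, update dist[i][j] ← min(dist[i][j], dist[i][k] + dist[k][j]). The final matrix gives, for each (i, j), the minimum total weight of any directed path from i to j (possibly empty when i = j).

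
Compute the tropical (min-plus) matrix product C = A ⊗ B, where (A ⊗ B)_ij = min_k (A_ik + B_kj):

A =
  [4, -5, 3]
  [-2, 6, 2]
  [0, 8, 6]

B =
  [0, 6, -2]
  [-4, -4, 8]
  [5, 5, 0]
A ⊗ B =
  [-9, -9, 2]
  [-2, 2, -4]
  [0, 4, -2]

Apply the min-plus product entry-by-entry:
  C[0][0] = min over k of (A[0][0] + B[0][0] = 4 + 0 = 4, A[0][1] + B[1][0] = -5 + -4 = -9, A[0][2] + B[2][0] = 3 + 5 = 8) = -9 (attained at k = 1)
  C[0][1] = min over k of (A[0][0] + B[0][1] = 4 + 6 = 10, A[0][1] + B[1][1] = -5 + -4 = -9, A[0][2] + B[2][1] = 3 + 5 = 8) = -9 (attained at k = 1)
  C[0][2] = min over k of (A[0][0] + B[0][2] = 4 + -2 = 2, A[0][1] + B[1][2] = -5 + 8 = 3, A[0][2] + B[2][2] = 3 + 0 = 3) = 2 (attained at k = 0)
  C[1][0] = min over k of (A[1][0] + B[0][0] = -2 + 0 = -2, A[1][1] + B[1][0] = 6 + -4 = 2, A[1][2] + B[2][0] = 2 + 5 = 7) = -2 (attained at k = 0)
  C[1][1] = min over k of (A[1][0] + B[0][1] = -2 + 6 = 4, A[1][1] + B[1][1] = 6 + -4 = 2, A[1][2] + B[2][1] = 2 + 5 = 7) = 2 (attained at k = 1)
  C[1][2] = min over k of (A[1][0] + B[0][2] = -2 + -2 = -4, A[1][1] + B[1][2] = 6 + 8 = 14, A[1][2] + B[2][2] = 2 + 0 = 2) = -4 (attained at k = 0)
  C[2][0] = min over k of (A[2][0] + B[0][0] = 0 + 0 = 0, A[2][1] + B[1][0] = 8 + -4 = 4, A[2][2] + B[2][0] = 6 + 5 = 11) = 0 (attained at k = 0)
  C[2][1] = min over k of (A[2][0] + B[0][1] = 0 + 6 = 6, A[2][1] + B[1][1] = 8 + -4 = 4, A[2][2] + B[2][1] = 6 + 5 = 11) = 4 (attained at k = 1)
  C[2][2] = min over k of (A[2][0] + B[0][2] = 0 + -2 = -2, A[2][1] + B[1][2] = 8 + 8 = 16, A[2][2] + B[2][2] = 6 + 0 = 6) = -2 (attained at k = 0)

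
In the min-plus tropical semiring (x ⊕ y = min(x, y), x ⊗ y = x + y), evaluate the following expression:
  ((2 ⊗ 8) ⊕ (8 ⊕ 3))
((2 ⊗ 8) ⊕ (8 ⊕ 3)) = 3

Expand innermost to outermost. Recall ⊕ takes the minimum of its arguments and ⊗ takes their sum. Working out the expression ((2 ⊗ 8) ⊕ (8 ⊕ 3)) gives 3.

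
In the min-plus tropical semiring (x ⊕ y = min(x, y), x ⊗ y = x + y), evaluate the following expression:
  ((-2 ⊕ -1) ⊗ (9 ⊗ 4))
((-2 ⊕ -1) ⊗ (9 ⊗ 4)) = 11

Expand innermost to outermost. Recall ⊕ takes the minimum of its arguments and ⊗ takes their sum. Working out the expression ((-2 ⊕ -1) ⊗ (9 ⊗ 4)) gives 11.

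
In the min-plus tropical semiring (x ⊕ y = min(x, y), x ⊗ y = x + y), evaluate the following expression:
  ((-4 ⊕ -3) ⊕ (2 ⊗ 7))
((-4 ⊕ -3) ⊕ (2 ⊗ 7)) = -4

Expand innermost to outermost. Recall ⊕ takes the minimum of its arguments and ⊗ takes their sum. Working out the expression ((-4 ⊕ -3) ⊕ (2 ⊗ 7)) gives -4.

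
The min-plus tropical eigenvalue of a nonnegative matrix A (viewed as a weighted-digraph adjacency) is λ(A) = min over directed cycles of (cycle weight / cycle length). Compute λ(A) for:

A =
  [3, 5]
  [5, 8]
λ(A) = 3

Enumerate directed cycles and compute their means (weight / length). Sample:
  cycle 0 → 0: weight = 3, length = 1, mean = 3/1 ≈ 3.000
  cycle 1 → 1: weight = 8, length = 1, mean = 8/1 ≈ 8.000
  cycle 0 → 1 → 0: weight = 10, length = 2, mean = 10/2 ≈ 5.000
  cycle 1 → 0 → 1: weight = 10, length = 2, mean = 10/2 ≈ 5.000
Minimum mean = 3.000, attained e.g. along the cycle 0 → 0 with weight 3 and length 1. So λ(A) = 3/1 = 3.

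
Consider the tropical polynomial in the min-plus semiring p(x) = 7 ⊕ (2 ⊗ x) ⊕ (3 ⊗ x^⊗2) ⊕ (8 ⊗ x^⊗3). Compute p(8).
p(8) = 7

A tropical monomial a ⊗ x^⊗i evaluates to a + i · x. Evaluating each term at x = 8:
  Term 0 contributes 7 + 0 · 8 = 7
  Term 1 contributes 2 + 1 · 8 = 10
  Term 2 contributes 3 + 2 · 8 = 19
  Term 3 contributes 8 + 3 · 8 = 32
p(8) = ⊕ of these = min[7, 10, 19, 32] = 7.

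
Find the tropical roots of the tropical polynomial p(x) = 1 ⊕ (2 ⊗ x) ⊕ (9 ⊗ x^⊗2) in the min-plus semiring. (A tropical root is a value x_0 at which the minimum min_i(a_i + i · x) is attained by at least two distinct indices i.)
Roots: {-7, -1}

Each tropical root is a break point of the lower envelope of the lines y = a_i + i · x (there are 3 lines, with slopes 0, 1, ..., 2). Only the lines that attain the minimum somewhere contribute to roots; other lines are dominated. Here the surviving (envelope) indices are i = 2, i = 1, i = 0.
Intersections between consecutive envelope lines give the roots: for adjacent envelope indices i < j the intersection is x = (a_i − a_j) / (j − i). Reading off the sorted break points: {-7, -1}.
Verification: at each break x_0, at least two indices attain the minimum of min_i(a_i + i · x_0).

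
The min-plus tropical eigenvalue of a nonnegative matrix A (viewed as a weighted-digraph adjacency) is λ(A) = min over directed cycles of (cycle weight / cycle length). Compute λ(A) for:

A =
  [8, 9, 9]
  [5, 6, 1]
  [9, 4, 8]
λ(A) = 5/2

Enumerate directed cycles and compute their means (weight / length). Sample:
  cycle 0 → 0: weight = 8, length = 1, mean = 8/1 ≈ 8.000
  cycle 1 → 1: weight = 6, length = 1, mean = 6/1 ≈ 6.000
  cycle 2 → 2: weight = 8, length = 1, mean = 8/1 ≈ 8.000
  cycle 0 → 1 → 0: weight = 14, length = 2, mean = 14/2 ≈ 7.000
  cycle 0 → 2 → 0: weight = 18, length = 2, mean = 18/2 ≈ 9.000
  cycle 1 → 0 → 1: weight = 14, length = 2, mean = 14/2 ≈ 7.000
Minimum mean = 2.500, attained e.g. along the cycle 1 → 2 → 1 with weight 5 and length 2. So λ(A) = 5/2 = 5/2.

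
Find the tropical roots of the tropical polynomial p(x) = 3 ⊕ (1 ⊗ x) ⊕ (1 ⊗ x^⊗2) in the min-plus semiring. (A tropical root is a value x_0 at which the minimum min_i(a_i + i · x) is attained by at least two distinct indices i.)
Roots: {0, 2}

Each tropical root is a break point of the lower envelope of the lines y = a_i + i · x (there are 3 lines, with slopes 0, 1, ..., 2). Only the lines that attain the minimum somewhere contribute to roots; other lines are dominated. Here the surviving (envelope) indices are i = 2, i = 1, i = 0.
Intersections between consecutive envelope lines give the roots: for adjacent envelope indices i < j the intersection is x = (a_i − a_j) / (j − i). Reading off the sorted break points: {0, 2}.
Verification: at each break x_0, at least two indices attain the minimum of min_i(a_i + i · x_0).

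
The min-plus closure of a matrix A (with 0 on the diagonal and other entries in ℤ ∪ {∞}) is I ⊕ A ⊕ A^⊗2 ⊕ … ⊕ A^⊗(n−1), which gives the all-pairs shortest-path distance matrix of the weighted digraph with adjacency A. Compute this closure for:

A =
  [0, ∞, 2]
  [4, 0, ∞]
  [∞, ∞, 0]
Closure =
  [0, ∞, 2]
  [4, 0, 6]
  [∞, ∞, 0]

This is the Floyd-Warshall all-pairs shortest-path computation. For each intermediate vertex k = 0, 1, …, 2, update dist[i][j] ← min(dist[i][j], dist[i][k] + dist[k][j]). The final matrix gives, for each (i, j), the minimum total weight of any directed path from i to j (possibly empty when i = j).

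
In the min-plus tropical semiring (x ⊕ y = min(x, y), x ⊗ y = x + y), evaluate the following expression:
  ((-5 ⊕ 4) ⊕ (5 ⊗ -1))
((-5 ⊕ 4) ⊕ (5 ⊗ -1)) = -5

Expand innermost to outermost. Recall ⊕ takes the minimum of its arguments and ⊗ takes their sum. Working out the expression ((-5 ⊕ 4) ⊕ (5 ⊗ -1)) gives -5.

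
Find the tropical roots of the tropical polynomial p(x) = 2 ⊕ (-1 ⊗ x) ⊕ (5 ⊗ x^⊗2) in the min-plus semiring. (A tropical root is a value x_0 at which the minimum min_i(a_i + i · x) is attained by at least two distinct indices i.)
Roots: {-6, 3}

Each tropical root is a break point of the lower envelope of the lines y = a_i + i · x (there are 3 lines, with slopes 0, 1, ..., 2). Only the lines that attain the minimum somewhere contribute to roots; other lines are dominated. Here the surviving (envelope) indices are i = 2, i = 1, i = 0.
Intersections between consecutive envelope lines give the roots: for adjacent envelope indices i < j the intersection is x = (a_i − a_j) / (j − i). Reading off the sorted break points: {-6, 3}.
Verification: at each break x_0, at least two indices attain the minimum of min_i(a_i + i · x_0).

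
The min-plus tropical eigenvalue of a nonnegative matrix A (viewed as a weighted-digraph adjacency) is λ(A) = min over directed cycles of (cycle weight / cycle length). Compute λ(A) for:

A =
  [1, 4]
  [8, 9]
λ(A) = 1

Enumerate directed cycles and compute their means (weight / length). Sample:
  cycle 0 → 0: weight = 1, length = 1, mean = 1/1 ≈ 1.000
  cycle 1 → 1: weight = 9, length = 1, mean = 9/1 ≈ 9.000
  cycle 0 → 1 → 0: weight = 12, length = 2, mean = 12/2 ≈ 6.000
  cycle 1 → 0 → 1: weight = 12, length = 2, mean = 12/2 ≈ 6.000
Minimum mean = 1.000, attained e.g. along the cycle 0 → 0 with weight 1 and length 1. So λ(A) = 1/1 = 1.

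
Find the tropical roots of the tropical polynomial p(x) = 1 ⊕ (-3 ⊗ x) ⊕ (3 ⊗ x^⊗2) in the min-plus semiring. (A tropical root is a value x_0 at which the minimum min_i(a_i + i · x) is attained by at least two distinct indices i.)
Roots: {-6, 4}

Each tropical root is a break point of the lower envelope of the lines y = a_i + i · x (there are 3 lines, with slopes 0, 1, ..., 2). Only the lines that attain the minimum somewhere contribute to roots; other lines are dominated. Here the surviving (envelope) indices are i = 2, i = 1, i = 0.
Intersections between consecutive envelope lines give the roots: for adjacent envelope indices i < j the intersection is x = (a_i − a_j) / (j − i). Reading off the sorted break points: {-6, 4}.
Verification: at each break x_0, at least two indices attain the minimum of min_i(a_i + i · x_0).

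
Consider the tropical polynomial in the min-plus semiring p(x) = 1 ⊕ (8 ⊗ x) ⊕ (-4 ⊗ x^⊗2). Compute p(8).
p(8) = 1

A tropical monomial a ⊗ x^⊗i evaluates to a + i · x. Evaluating each term at x = 8:
  Term 0 contributes 1 + 0 · 8 = 1
  Term 1 contributes 8 + 1 · 8 = 16
  Term 2 contributes -4 + 2 · 8 = 12
p(8) = ⊕ of these = min[1, 16, 12] = 1.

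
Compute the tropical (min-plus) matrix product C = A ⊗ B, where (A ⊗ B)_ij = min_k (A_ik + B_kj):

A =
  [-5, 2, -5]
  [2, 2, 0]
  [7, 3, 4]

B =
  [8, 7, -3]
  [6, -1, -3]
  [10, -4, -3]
A ⊗ B =
  [3, -9, -8]
  [8, -4, -3]
  [9, 0, 0]

Apply the min-plus product entry-by-entry:
  C[0][0] = min over k of (A[0][0] + B[0][0] = -5 + 8 = 3, A[0][1] + B[1][0] = 2 + 6 = 8, A[0][2] + B[2][0] = -5 + 10 = 5) = 3 (attained at k = 0)
  C[0][1] = min over k of (A[0][0] + B[0][1] = -5 + 7 = 2, A[0][1] + B[1][1] = 2 + -1 = 1, A[0][2] + B[2][1] = -5 + -4 = -9) = -9 (attained at k = 2)
  C[0][2] = min over k of (A[0][0] + B[0][2] = -5 + -3 = -8, A[0][1] + B[1][2] = 2 + -3 = -1, A[0][2] + B[2][2] = -5 + -3 = -8) = -8 (attained at k = 0)
  C[1][0] = min over k of (A[1][0] + B[0][0] = 2 + 8 = 10, A[1][1] + B[1][0] = 2 + 6 = 8, A[1][2] + B[2][0] = 0 + 10 = 10) = 8 (attained at k = 1)
  C[1][1] = min over k of (A[1][0] + B[0][1] = 2 + 7 = 9, A[1][1] + B[1][1] = 2 + -1 = 1, A[1][2] + B[2][1] = 0 + -4 = -4) = -4 (attained at k = 2)
  C[1][2] = min over k of (A[1][0] + B[0][2] = 2 + -3 = -1, A[1][1] + B[1][2] = 2 + -3 = -1, A[1][2] + B[2][2] = 0 + -3 = -3) = -3 (attained at k = 2)
  C[2][0] = min over k of (A[2][0] + B[0][0] = 7 + 8 = 15, A[2][1] + B[1][0] = 3 + 6 = 9, A[2][2] + B[2][0] = 4 + 10 = 14) = 9 (attained at k = 1)
  C[2][1] = min over k of (A[2][0] + B[0][1] = 7 + 7 = 14, A[2][1] + B[1][1] = 3 + -1 = 2, A[2][2] + B[2][1] = 4 + -4 = 0) = 0 (attained at k = 2)
  C[2][2] = min over k of (A[2][0] + B[0][2] = 7 + -3 = 4, A[2][1] + B[1][2] = 3 + -3 = 0, A[2][2] + B[2][2] = 4 + -3 = 1) = 0 (attained at k = 1)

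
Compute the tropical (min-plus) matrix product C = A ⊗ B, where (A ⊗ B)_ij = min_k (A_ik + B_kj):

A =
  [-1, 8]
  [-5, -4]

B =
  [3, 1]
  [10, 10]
A ⊗ B =
  [2, 0]
  [-2, -4]

Apply the min-plus product entry-by-entry:
  C[0][0] = min over k of (A[0][0] + B[0][0] = -1 + 3 = 2, A[0][1] + B[1][0] = 8 + 10 = 18) = 2 (attained at k = 0)
  C[0][1] = min over k of (A[0][0] + B[0][1] = -1 + 1 = 0, A[0][1] + B[1][1] = 8 + 10 = 18) = 0 (attained at k = 0)
  C[1][0] = min over k of (A[1][0] + B[0][0] = -5 + 3 = -2, A[1][1] + B[1][0] = -4 + 10 = 6) = -2 (attained at k = 0)
  C[1][1] = min over k of (A[1][0] + B[0][1] = -5 + 1 = -4, A[1][1] + B[1][1] = -4 + 10 = 6) = -4 (attained at k = 0)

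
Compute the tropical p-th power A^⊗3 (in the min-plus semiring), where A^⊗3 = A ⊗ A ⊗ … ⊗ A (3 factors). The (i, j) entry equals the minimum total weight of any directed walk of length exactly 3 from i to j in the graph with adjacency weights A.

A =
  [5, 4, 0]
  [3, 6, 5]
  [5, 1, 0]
A^⊗3 =
  [4, 1, 0]
  [8, 4, 3]
  [4, 1, 0]

Each entry (A^⊗3)_ij equals the minimum over all length-3 walks i = v_0 → v_1 → … → v_3 = j of Σ_t A[v_t][v_{t+1}]. For example, for (i, j) = (0, 2) we minimise over 9 possible intermediate vertex sequences; the minimum is 0, attained along the walk 0 → 2 → 2 → 2.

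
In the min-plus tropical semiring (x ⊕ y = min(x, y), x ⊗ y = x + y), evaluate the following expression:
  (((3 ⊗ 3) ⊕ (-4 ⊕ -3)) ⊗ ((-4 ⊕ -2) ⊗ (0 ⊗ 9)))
(((3 ⊗ 3) ⊕ (-4 ⊕ -3)) ⊗ ((-4 ⊕ -2) ⊗ (0 ⊗ 9))) = 1

Expand innermost to outermost. Recall ⊕ takes the minimum of its arguments and ⊗ takes their sum. Working out the expression (((3 ⊗ 3) ⊕ (-4 ⊕ -3)) ⊗ ((-4 ⊕ -2) ⊗ (0 ⊗ 9))) gives 1.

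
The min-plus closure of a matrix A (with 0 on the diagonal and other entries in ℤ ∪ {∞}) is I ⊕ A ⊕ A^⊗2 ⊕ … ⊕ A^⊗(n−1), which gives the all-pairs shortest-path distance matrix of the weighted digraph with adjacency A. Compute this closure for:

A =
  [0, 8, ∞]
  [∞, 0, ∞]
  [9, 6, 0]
Closure =
  [0, 8, ∞]
  [∞, 0, ∞]
  [9, 6, 0]

This is the Floyd-Warshall all-pairs shortest-path computation. For each intermediate vertex k = 0, 1, …, 2, update dist[i][j] ← min(dist[i][j], dist[i][k] + dist[k][j]). The final matrix gives, for each (i, j), the minimum total weight of any directed path from i to j (possibly empty when i = j).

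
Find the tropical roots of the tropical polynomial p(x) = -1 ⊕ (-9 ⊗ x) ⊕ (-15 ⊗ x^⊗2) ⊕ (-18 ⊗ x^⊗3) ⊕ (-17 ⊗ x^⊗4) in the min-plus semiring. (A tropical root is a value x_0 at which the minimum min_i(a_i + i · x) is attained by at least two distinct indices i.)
Roots: {-1, 3, 6, 8}

Each tropical root is a break point of the lower envelope of the lines y = a_i + i · x (there are 5 lines, with slopes 0, 1, ..., 4). Only the lines that attain the minimum somewhere contribute to roots; other lines are dominated. Here the surviving (envelope) indices are i = 4, i = 3, i = 2, i = 1, i = 0.
Intersections between consecutive envelope lines give the roots: for adjacent envelope indices i < j the intersection is x = (a_i − a_j) / (j − i). Reading off the sorted break points: {-1, 3, 6, 8}.
Verification: at each break x_0, at least two indices attain the minimum of min_i(a_i + i · x_0).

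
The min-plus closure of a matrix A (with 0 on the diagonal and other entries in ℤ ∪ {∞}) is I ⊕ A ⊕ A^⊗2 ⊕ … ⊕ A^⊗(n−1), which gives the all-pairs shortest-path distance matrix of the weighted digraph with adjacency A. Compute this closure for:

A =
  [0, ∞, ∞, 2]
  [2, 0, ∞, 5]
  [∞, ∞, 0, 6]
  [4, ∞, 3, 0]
Closure =
  [0, ∞, 5, 2]
  [2, 0, 7, 4]
  [10, ∞, 0, 6]
  [4, ∞, 3, 0]

This is the Floyd-Warshall all-pairs shortest-path computation. For each intermediate vertex k = 0, 1, …, 3, update dist[i][j] ← min(dist[i][j], dist[i][k] + dist[k][j]). The final matrix gives, for each (i, j), the minimum total weight of any directed path from i to j (possibly empty when i = j).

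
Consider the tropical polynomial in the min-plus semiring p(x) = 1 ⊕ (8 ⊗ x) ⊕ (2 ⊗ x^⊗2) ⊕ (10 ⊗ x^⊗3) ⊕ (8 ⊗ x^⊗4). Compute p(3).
p(3) = 1

A tropical monomial a ⊗ x^⊗i evaluates to a + i · x. Evaluating each term at x = 3:
  Term 0 contributes 1 + 0 · 3 = 1
  Term 1 contributes 8 + 1 · 3 = 11
  Term 2 contributes 2 + 2 · 3 = 8
  Term 3 contributes 10 + 3 · 3 = 19
  Term 4 contributes 8 + 4 · 3 = 20
p(3) = ⊕ of these = min[1, 11, 8, 19, 20] = 1.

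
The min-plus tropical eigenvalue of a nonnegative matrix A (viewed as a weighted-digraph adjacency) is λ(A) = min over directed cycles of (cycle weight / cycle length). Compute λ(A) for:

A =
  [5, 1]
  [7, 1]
λ(A) = 1

Enumerate directed cycles and compute their means (weight / length). Sample:
  cycle 0 → 0: weight = 5, length = 1, mean = 5/1 ≈ 5.000
  cycle 1 → 1: weight = 1, length = 1, mean = 1/1 ≈ 1.000
  cycle 0 → 1 → 0: weight = 8, length = 2, mean = 8/2 ≈ 4.000
  cycle 1 → 0 → 1: weight = 8, length = 2, mean = 8/2 ≈ 4.000
Minimum mean = 1.000, attained e.g. along the cycle 1 → 1 with weight 1 and length 1. So λ(A) = 1/1 = 1.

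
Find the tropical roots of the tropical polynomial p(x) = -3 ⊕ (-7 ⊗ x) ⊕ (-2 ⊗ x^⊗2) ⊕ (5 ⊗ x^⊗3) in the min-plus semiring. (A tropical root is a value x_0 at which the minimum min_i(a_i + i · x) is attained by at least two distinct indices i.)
Roots: {-7, -5, 4}

Each tropical root is a break point of the lower envelope of the lines y = a_i + i · x (there are 4 lines, with slopes 0, 1, ..., 3). Only the lines that attain the minimum somewhere contribute to roots; other lines are dominated. Here the surviving (envelope) indices are i = 3, i = 2, i = 1, i = 0.
Intersections between consecutive envelope lines give the roots: for adjacent envelope indices i < j the intersection is x = (a_i − a_j) / (j − i). Reading off the sorted break points: {-7, -5, 4}.
Verification: at each break x_0, at least two indices attain the minimum of min_i(a_i + i · x_0).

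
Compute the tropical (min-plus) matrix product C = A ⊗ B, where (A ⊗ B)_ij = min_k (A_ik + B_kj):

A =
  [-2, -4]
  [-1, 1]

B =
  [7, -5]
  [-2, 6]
A ⊗ B =
  [-6, -7]
  [-1, -6]

Apply the min-plus product entry-by-entry:
  C[0][0] = min over k of (A[0][0] + B[0][0] = -2 + 7 = 5, A[0][1] + B[1][0] = -4 + -2 = -6) = -6 (attained at k = 1)
  C[0][1] = min over k of (A[0][0] + B[0][1] = -2 + -5 = -7, A[0][1] + B[1][1] = -4 + 6 = 2) = -7 (attained at k = 0)
  C[1][0] = min over k of (A[1][0] + B[0][0] = -1 + 7 = 6, A[1][1] + B[1][0] = 1 + -2 = -1) = -1 (attained at k = 1)
  C[1][1] = min over k of (A[1][0] + B[0][1] = -1 + -5 = -6, A[1][1] + B[1][1] = 1 + 6 = 7) = -6 (attained at k = 0)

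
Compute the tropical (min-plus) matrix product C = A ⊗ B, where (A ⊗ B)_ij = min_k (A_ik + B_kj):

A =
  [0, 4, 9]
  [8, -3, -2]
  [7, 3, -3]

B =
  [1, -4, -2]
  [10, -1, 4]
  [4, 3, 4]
A ⊗ B =
  [1, -4, -2]
  [2, -4, 1]
  [1, 0, 1]

Apply the min-plus product entry-by-entry:
  C[0][0] = min over k of (A[0][0] + B[0][0] = 0 + 1 = 1, A[0][1] + B[1][0] = 4 + 10 = 14, A[0][2] + B[2][0] = 9 + 4 = 13) = 1 (attained at k = 0)
  C[0][1] = min over k of (A[0][0] + B[0][1] = 0 + -4 = -4, A[0][1] + B[1][1] = 4 + -1 = 3, A[0][2] + B[2][1] = 9 + 3 = 12) = -4 (attained at k = 0)
  C[0][2] = min over k of (A[0][0] + B[0][2] = 0 + -2 = -2, A[0][1] + B[1][2] = 4 + 4 = 8, A[0][2] + B[2][2] = 9 + 4 = 13) = -2 (attained at k = 0)
  C[1][0] = min over k of (A[1][0] + B[0][0] = 8 + 1 = 9, A[1][1] + B[1][0] = -3 + 10 = 7, A[1][2] + B[2][0] = -2 + 4 = 2) = 2 (attained at k = 2)
  C[1][1] = min over k of (A[1][0] + B[0][1] = 8 + -4 = 4, A[1][1] + B[1][1] = -3 + -1 = -4, A[1][2] + B[2][1] = -2 + 3 = 1) = -4 (attained at k = 1)
  C[1][2] = min over k of (A[1][0] + B[0][2] = 8 + -2 = 6, A[1][1] + B[1][2] = -3 + 4 = 1, A[1][2] + B[2][2] = -2 + 4 = 2) = 1 (attained at k = 1)
  C[2][0] = min over k of (A[2][0] + B[0][0] = 7 + 1 = 8, A[2][1] + B[1][0] = 3 + 10 = 13, A[2][2] + B[2][0] = -3 + 4 = 1) = 1 (attained at k = 2)
  C[2][1] = min over k of (A[2][0] + B[0][1] = 7 + -4 = 3, A[2][1] + B[1][1] = 3 + -1 = 2, A[2][2] + B[2][1] = -3 + 3 = 0) = 0 (attained at k = 2)
  C[2][2] = min over k of (A[2][0] + B[0][2] = 7 + -2 = 5, A[2][1] + B[1][2] = 3 + 4 = 7, A[2][2] + B[2][2] = -3 + 4 = 1) = 1 (attained at k = 2)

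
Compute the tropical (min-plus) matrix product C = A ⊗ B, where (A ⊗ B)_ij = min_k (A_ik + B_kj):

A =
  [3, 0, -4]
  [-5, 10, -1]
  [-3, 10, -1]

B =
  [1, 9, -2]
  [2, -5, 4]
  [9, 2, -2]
A ⊗ B =
  [2, -5, -6]
  [-4, 1, -7]
  [-2, 1, -5]

Apply the min-plus product entry-by-entry:
  C[0][0] = min over k of (A[0][0] + B[0][0] = 3 + 1 = 4, A[0][1] + B[1][0] = 0 + 2 = 2, A[0][2] + B[2][0] = -4 + 9 = 5) = 2 (attained at k = 1)
  C[0][1] = min over k of (A[0][0] + B[0][1] = 3 + 9 = 12, A[0][1] + B[1][1] = 0 + -5 = -5, A[0][2] + B[2][1] = -4 + 2 = -2) = -5 (attained at k = 1)
  C[0][2] = min over k of (A[0][0] + B[0][2] = 3 + -2 = 1, A[0][1] + B[1][2] = 0 + 4 = 4, A[0][2] + B[2][2] = -4 + -2 = -6) = -6 (attained at k = 2)
  C[1][0] = min over k of (A[1][0] + B[0][0] = -5 + 1 = -4, A[1][1] + B[1][0] = 10 + 2 = 12, A[1][2] + B[2][0] = -1 + 9 = 8) = -4 (attained at k = 0)
  C[1][1] = min over k of (A[1][0] + B[0][1] = -5 + 9 = 4, A[1][1] + B[1][1] = 10 + -5 = 5, A[1][2] + B[2][1] = -1 + 2 = 1) = 1 (attained at k = 2)
  C[1][2] = min over k of (A[1][0] + B[0][2] = -5 + -2 = -7, A[1][1] + B[1][2] = 10 + 4 = 14, A[1][2] + B[2][2] = -1 + -2 = -3) = -7 (attained at k = 0)
  C[2][0] = min over k of (A[2][0] + B[0][0] = -3 + 1 = -2, A[2][1] + B[1][0] = 10 + 2 = 12, A[2][2] + B[2][0] = -1 + 9 = 8) = -2 (attained at k = 0)
  C[2][1] = min over k of (A[2][0] + B[0][1] = -3 + 9 = 6, A[2][1] + B[1][1] = 10 + -5 = 5, A[2][2] + B[2][1] = -1 + 2 = 1) = 1 (attained at k = 2)
  C[2][2] = min over k of (A[2][0] + B[0][2] = -3 + -2 = -5, A[2][1] + B[1][2] = 10 + 4 = 14, A[2][2] + B[2][2] = -1 + -2 = -3) = -5 (attained at k = 0)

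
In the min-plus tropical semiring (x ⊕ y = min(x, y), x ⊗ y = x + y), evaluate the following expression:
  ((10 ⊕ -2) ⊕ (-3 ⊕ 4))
((10 ⊕ -2) ⊕ (-3 ⊕ 4)) = -3

Expand innermost to outermost. Recall ⊕ takes the minimum of its arguments and ⊗ takes their sum. Working out the expression ((10 ⊕ -2) ⊕ (-3 ⊕ 4)) gives -3.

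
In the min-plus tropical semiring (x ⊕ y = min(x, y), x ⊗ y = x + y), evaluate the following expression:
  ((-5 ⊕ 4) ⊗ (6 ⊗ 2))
((-5 ⊕ 4) ⊗ (6 ⊗ 2)) = 3

Expand innermost to outermost. Recall ⊕ takes the minimum of its arguments and ⊗ takes their sum. Working out the expression ((-5 ⊕ 4) ⊗ (6 ⊗ 2)) gives 3.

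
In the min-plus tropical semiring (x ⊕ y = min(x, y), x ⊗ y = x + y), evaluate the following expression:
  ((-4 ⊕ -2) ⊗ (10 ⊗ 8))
((-4 ⊕ -2) ⊗ (10 ⊗ 8)) = 14

Expand innermost to outermost. Recall ⊕ takes the minimum of its arguments and ⊗ takes their sum. Working out the expression ((-4 ⊕ -2) ⊗ (10 ⊗ 8)) gives 14.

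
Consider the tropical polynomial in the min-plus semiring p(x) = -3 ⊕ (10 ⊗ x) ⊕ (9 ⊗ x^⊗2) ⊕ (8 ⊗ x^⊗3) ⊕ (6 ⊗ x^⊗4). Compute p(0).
p(0) = -3

A tropical monomial a ⊗ x^⊗i evaluates to a + i · x. Evaluating each term at x = 0:
  Term 0 contributes -3 + 0 · 0 = -3
  Term 1 contributes 10 + 1 · 0 = 10
  Term 2 contributes 9 + 2 · 0 = 9
  Term 3 contributes 8 + 3 · 0 = 8
  Term 4 contributes 6 + 4 · 0 = 6
p(0) = ⊕ of these = min[-3, 10, 9, 8, 6] = -3.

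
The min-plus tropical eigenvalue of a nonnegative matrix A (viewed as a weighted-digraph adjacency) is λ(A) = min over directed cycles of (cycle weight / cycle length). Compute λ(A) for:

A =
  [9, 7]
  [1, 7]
λ(A) = 4

Enumerate directed cycles and compute their means (weight / length). Sample:
  cycle 0 → 0: weight = 9, length = 1, mean = 9/1 ≈ 9.000
  cycle 1 → 1: weight = 7, length = 1, mean = 7/1 ≈ 7.000
  cycle 0 → 1 → 0: weight = 8, length = 2, mean = 8/2 ≈ 4.000
  cycle 1 → 0 → 1: weight = 8, length = 2, mean = 8/2 ≈ 4.000
Minimum mean = 4.000, attained e.g. along the cycle 0 → 1 → 0 with weight 8 and length 2. So λ(A) = 8/2 = 4.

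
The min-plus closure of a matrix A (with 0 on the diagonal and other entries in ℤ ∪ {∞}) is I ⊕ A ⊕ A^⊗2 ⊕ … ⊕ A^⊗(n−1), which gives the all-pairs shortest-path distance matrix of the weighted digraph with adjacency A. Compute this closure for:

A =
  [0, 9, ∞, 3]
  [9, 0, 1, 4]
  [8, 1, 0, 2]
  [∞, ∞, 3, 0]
Closure =
  [0, 7, 6, 3]
  [9, 0, 1, 3]
  [8, 1, 0, 2]
  [11, 4, 3, 0]

This is the Floyd-Warshall all-pairs shortest-path computation. For each intermediate vertex k = 0, 1, …, 3, update dist[i][j] ← min(dist[i][j], dist[i][k] + dist[k][j]). The final matrix gives, for each (i, j), the minimum total weight of any directed path from i to j (possibly empty when i = j).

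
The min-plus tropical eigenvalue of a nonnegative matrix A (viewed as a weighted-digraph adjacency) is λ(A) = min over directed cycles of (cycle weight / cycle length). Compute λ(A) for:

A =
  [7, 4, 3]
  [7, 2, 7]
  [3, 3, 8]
λ(A) = 2

Enumerate directed cycles and compute their means (weight / length). Sample:
  cycle 0 → 0: weight = 7, length = 1, mean = 7/1 ≈ 7.000
  cycle 1 → 1: weight = 2, length = 1, mean = 2/1 ≈ 2.000
  cycle 2 → 2: weight = 8, length = 1, mean = 8/1 ≈ 8.000
  cycle 0 → 1 → 0: weight = 11, length = 2, mean = 11/2 ≈ 5.500
  cycle 0 → 2 → 0: weight = 6, length = 2, mean = 6/2 ≈ 3.000
  cycle 1 → 0 → 1: weight = 11, length = 2, mean = 11/2 ≈ 5.500
Minimum mean = 2.000, attained e.g. along the cycle 1 → 1 with weight 2 and length 1. So λ(A) = 2/1 = 2.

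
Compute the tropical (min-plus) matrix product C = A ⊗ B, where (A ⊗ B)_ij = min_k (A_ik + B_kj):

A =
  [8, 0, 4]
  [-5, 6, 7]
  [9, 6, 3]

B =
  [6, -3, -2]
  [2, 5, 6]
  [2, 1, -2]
A ⊗ B =
  [2, 5, 2]
  [1, -8, -7]
  [5, 4, 1]

Apply the min-plus product entry-by-entry:
  C[0][0] = min over k of (A[0][0] + B[0][0] = 8 + 6 = 14, A[0][1] + B[1][0] = 0 + 2 = 2, A[0][2] + B[2][0] = 4 + 2 = 6) = 2 (attained at k = 1)
  C[0][1] = min over k of (A[0][0] + B[0][1] = 8 + -3 = 5, A[0][1] + B[1][1] = 0 + 5 = 5, A[0][2] + B[2][1] = 4 + 1 = 5) = 5 (attained at k = 0)
  C[0][2] = min over k of (A[0][0] + B[0][2] = 8 + -2 = 6, A[0][1] + B[1][2] = 0 + 6 = 6, A[0][2] + B[2][2] = 4 + -2 = 2) = 2 (attained at k = 2)
  C[1][0] = min over k of (A[1][0] + B[0][0] = -5 + 6 = 1, A[1][1] + B[1][0] = 6 + 2 = 8, A[1][2] + B[2][0] = 7 + 2 = 9) = 1 (attained at k = 0)
  C[1][1] = min over k of (A[1][0] + B[0][1] = -5 + -3 = -8, A[1][1] + B[1][1] = 6 + 5 = 11, A[1][2] + B[2][1] = 7 + 1 = 8) = -8 (attained at k = 0)
  C[1][2] = min over k of (A[1][0] + B[0][2] = -5 + -2 = -7, A[1][1] + B[1][2] = 6 + 6 = 12, A[1][2] + B[2][2] = 7 + -2 = 5) = -7 (attained at k = 0)
  C[2][0] = min over k of (A[2][0] + B[0][0] = 9 + 6 = 15, A[2][1] + B[1][0] = 6 + 2 = 8, A[2][2] + B[2][0] = 3 + 2 = 5) = 5 (attained at k = 2)
  C[2][1] = min over k of (A[2][0] + B[0][1] = 9 + -3 = 6, A[2][1] + B[1][1] = 6 + 5 = 11, A[2][2] + B[2][1] = 3 + 1 = 4) = 4 (attained at k = 2)
  C[2][2] = min over k of (A[2][0] + B[0][2] = 9 + -2 = 7, A[2][1] + B[1][2] = 6 + 6 = 12, A[2][2] + B[2][2] = 3 + -2 = 1) = 1 (attained at k = 2)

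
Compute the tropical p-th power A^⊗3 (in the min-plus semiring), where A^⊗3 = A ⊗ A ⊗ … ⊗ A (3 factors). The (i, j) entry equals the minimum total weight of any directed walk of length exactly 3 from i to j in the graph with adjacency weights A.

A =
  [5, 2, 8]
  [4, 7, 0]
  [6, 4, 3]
A^⊗3 =
  [8, 6, 5]
  [8, 7, 4]
  [10, 8, 7]

Each entry (A^⊗3)_ij equals the minimum over all length-3 walks i = v_0 → v_1 → … → v_3 = j of Σ_t A[v_t][v_{t+1}]. For example, for (i, j) = (0, 2) we minimise over 9 possible intermediate vertex sequences; the minimum is 5, attained along the walk 0 → 1 → 2 → 2.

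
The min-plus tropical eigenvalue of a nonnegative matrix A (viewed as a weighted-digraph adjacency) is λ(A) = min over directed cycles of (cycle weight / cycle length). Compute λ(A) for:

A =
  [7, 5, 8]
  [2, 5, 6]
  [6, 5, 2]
λ(A) = 2

Enumerate directed cycles and compute their means (weight / length). Sample:
  cycle 0 → 0: weight = 7, length = 1, mean = 7/1 ≈ 7.000
  cycle 1 → 1: weight = 5, length = 1, mean = 5/1 ≈ 5.000
  cycle 2 → 2: weight = 2, length = 1, mean = 2/1 ≈ 2.000
  cycle 0 → 1 → 0: weight = 7, length = 2, mean = 7/2 ≈ 3.500
  cycle 0 → 2 → 0: weight = 14, length = 2, mean = 14/2 ≈ 7.000
  cycle 1 → 0 → 1: weight = 7, length = 2, mean = 7/2 ≈ 3.500
Minimum mean = 2.000, attained e.g. along the cycle 2 → 2 with weight 2 and length 1. So λ(A) = 2/1 = 2.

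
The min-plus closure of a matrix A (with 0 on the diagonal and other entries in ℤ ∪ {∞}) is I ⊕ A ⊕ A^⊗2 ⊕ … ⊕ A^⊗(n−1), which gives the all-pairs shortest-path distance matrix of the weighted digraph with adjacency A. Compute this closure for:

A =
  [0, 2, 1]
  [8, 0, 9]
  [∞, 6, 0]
Closure =
  [0, 2, 1]
  [8, 0, 9]
  [14, 6, 0]

This is the Floyd-Warshall all-pairs shortest-path computation. For each intermediate vertex k = 0, 1, …, 2, update dist[i][j] ← min(dist[i][j], dist[i][k] + dist[k][j]). The final matrix gives, for each (i, j), the minimum total weight of any directed path from i to j (possibly empty when i = j).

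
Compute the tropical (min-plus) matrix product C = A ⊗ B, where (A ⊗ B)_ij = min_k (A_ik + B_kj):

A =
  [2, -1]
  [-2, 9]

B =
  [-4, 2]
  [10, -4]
A ⊗ B =
  [-2, -5]
  [-6, 0]

Apply the min-plus product entry-by-entry:
  C[0][0] = min over k of (A[0][0] + B[0][0] = 2 + -4 = -2, A[0][1] + B[1][0] = -1 + 10 = 9) = -2 (attained at k = 0)
  C[0][1] = min over k of (A[0][0] + B[0][1] = 2 + 2 = 4, A[0][1] + B[1][1] = -1 + -4 = -5) = -5 (attained at k = 1)
  C[1][0] = min over k of (A[1][0] + B[0][0] = -2 + -4 = -6, A[1][1] + B[1][0] = 9 + 10 = 19) = -6 (attained at k = 0)
  C[1][1] = min over k of (A[1][0] + B[0][1] = -2 + 2 = 0, A[1][1] + B[1][1] = 9 + -4 = 5) = 0 (attained at k = 0)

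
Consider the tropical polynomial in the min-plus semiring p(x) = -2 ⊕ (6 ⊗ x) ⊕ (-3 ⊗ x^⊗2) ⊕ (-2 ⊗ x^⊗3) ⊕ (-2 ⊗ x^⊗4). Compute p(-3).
p(-3) = -14

A tropical monomial a ⊗ x^⊗i evaluates to a + i · x. Evaluating each term at x = -3:
  Term 0 contributes -2 + 0 · -3 = -2
  Term 1 contributes 6 + 1 · -3 = 3
  Term 2 contributes -3 + 2 · -3 = -9
  Term 3 contributes -2 + 3 · -3 = -11
  Term 4 contributes -2 + 4 · -3 = -14
p(-3) = ⊕ of these = min[-2, 3, -9, -11, -14] = -14.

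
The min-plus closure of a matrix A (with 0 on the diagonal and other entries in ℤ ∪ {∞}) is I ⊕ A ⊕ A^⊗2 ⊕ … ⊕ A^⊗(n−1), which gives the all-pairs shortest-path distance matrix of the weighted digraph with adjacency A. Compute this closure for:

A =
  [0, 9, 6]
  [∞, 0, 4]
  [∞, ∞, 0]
Closure =
  [0, 9, 6]
  [∞, 0, 4]
  [∞, ∞, 0]

This is the Floyd-Warshall all-pairs shortest-path computation. For each intermediate vertex k = 0, 1, …, 2, update dist[i][j] ← min(dist[i][j], dist[i][k] + dist[k][j]). The final matrix gives, for each (i, j), the minimum total weight of any directed path from i to j (possibly empty when i = j).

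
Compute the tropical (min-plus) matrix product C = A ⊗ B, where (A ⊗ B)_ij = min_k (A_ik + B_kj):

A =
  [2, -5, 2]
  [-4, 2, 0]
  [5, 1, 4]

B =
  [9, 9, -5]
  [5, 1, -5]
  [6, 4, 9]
A ⊗ B =
  [0, -4, -10]
  [5, 3, -9]
  [6, 2, -4]

Apply the min-plus product entry-by-entry:
  C[0][0] = min over k of (A[0][0] + B[0][0] = 2 + 9 = 11, A[0][1] + B[1][0] = -5 + 5 = 0, A[0][2] + B[2][0] = 2 + 6 = 8) = 0 (attained at k = 1)
  C[0][1] = min over k of (A[0][0] + B[0][1] = 2 + 9 = 11, A[0][1] + B[1][1] = -5 + 1 = -4, A[0][2] + B[2][1] = 2 + 4 = 6) = -4 (attained at k = 1)
  C[0][2] = min over k of (A[0][0] + B[0][2] = 2 + -5 = -3, A[0][1] + B[1][2] = -5 + -5 = -10, A[0][2] + B[2][2] = 2 + 9 = 11) = -10 (attained at k = 1)
  C[1][0] = min over k of (A[1][0] + B[0][0] = -4 + 9 = 5, A[1][1] + B[1][0] = 2 + 5 = 7, A[1][2] + B[2][0] = 0 + 6 = 6) = 5 (attained at k = 0)
  C[1][1] = min over k of (A[1][0] + B[0][1] = -4 + 9 = 5, A[1][1] + B[1][1] = 2 + 1 = 3, A[1][2] + B[2][1] = 0 + 4 = 4) = 3 (attained at k = 1)
  C[1][2] = min over k of (A[1][0] + B[0][2] = -4 + -5 = -9, A[1][1] + B[1][2] = 2 + -5 = -3, A[1][2] + B[2][2] = 0 + 9 = 9) = -9 (attained at k = 0)
  C[2][0] = min over k of (A[2][0] + B[0][0] = 5 + 9 = 14, A[2][1] + B[1][0] = 1 + 5 = 6, A[2][2] + B[2][0] = 4 + 6 = 10) = 6 (attained at k = 1)
  C[2][1] = min over k of (A[2][0] + B[0][1] = 5 + 9 = 14, A[2][1] + B[1][1] = 1 + 1 = 2, A[2][2] + B[2][1] = 4 + 4 = 8) = 2 (attained at k = 1)
  C[2][2] = min over k of (A[2][0] + B[0][2] = 5 + -5 = 0, A[2][1] + B[1][2] = 1 + -5 = -4, A[2][2] + B[2][2] = 4 + 9 = 13) = -4 (attained at k = 1)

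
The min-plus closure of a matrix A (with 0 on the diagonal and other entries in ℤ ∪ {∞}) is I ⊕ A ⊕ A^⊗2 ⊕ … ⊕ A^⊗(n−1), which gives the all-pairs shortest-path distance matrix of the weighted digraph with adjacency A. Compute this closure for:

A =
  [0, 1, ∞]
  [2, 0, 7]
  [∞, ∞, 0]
Closure =
  [0, 1, 8]
  [2, 0, 7]
  [∞, ∞, 0]

This is the Floyd-Warshall all-pairs shortest-path computation. For each intermediate vertex k = 0, 1, …, 2, update dist[i][j] ← min(dist[i][j], dist[i][k] + dist[k][j]). The final matrix gives, for each (i, j), the minimum total weight of any directed path from i to j (possibly empty when i = j).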